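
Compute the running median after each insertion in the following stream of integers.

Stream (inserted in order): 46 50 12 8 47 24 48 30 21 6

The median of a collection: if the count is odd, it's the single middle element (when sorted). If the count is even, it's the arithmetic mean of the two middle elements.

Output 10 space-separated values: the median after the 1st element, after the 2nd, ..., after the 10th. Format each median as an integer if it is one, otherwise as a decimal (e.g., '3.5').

Step 1: insert 46 -> lo=[46] (size 1, max 46) hi=[] (size 0) -> median=46
Step 2: insert 50 -> lo=[46] (size 1, max 46) hi=[50] (size 1, min 50) -> median=48
Step 3: insert 12 -> lo=[12, 46] (size 2, max 46) hi=[50] (size 1, min 50) -> median=46
Step 4: insert 8 -> lo=[8, 12] (size 2, max 12) hi=[46, 50] (size 2, min 46) -> median=29
Step 5: insert 47 -> lo=[8, 12, 46] (size 3, max 46) hi=[47, 50] (size 2, min 47) -> median=46
Step 6: insert 24 -> lo=[8, 12, 24] (size 3, max 24) hi=[46, 47, 50] (size 3, min 46) -> median=35
Step 7: insert 48 -> lo=[8, 12, 24, 46] (size 4, max 46) hi=[47, 48, 50] (size 3, min 47) -> median=46
Step 8: insert 30 -> lo=[8, 12, 24, 30] (size 4, max 30) hi=[46, 47, 48, 50] (size 4, min 46) -> median=38
Step 9: insert 21 -> lo=[8, 12, 21, 24, 30] (size 5, max 30) hi=[46, 47, 48, 50] (size 4, min 46) -> median=30
Step 10: insert 6 -> lo=[6, 8, 12, 21, 24] (size 5, max 24) hi=[30, 46, 47, 48, 50] (size 5, min 30) -> median=27

Answer: 46 48 46 29 46 35 46 38 30 27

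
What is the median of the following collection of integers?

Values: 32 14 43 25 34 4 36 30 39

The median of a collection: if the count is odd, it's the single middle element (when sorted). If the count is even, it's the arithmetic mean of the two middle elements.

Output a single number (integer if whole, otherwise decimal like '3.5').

Answer: 32

Derivation:
Step 1: insert 32 -> lo=[32] (size 1, max 32) hi=[] (size 0) -> median=32
Step 2: insert 14 -> lo=[14] (size 1, max 14) hi=[32] (size 1, min 32) -> median=23
Step 3: insert 43 -> lo=[14, 32] (size 2, max 32) hi=[43] (size 1, min 43) -> median=32
Step 4: insert 25 -> lo=[14, 25] (size 2, max 25) hi=[32, 43] (size 2, min 32) -> median=28.5
Step 5: insert 34 -> lo=[14, 25, 32] (size 3, max 32) hi=[34, 43] (size 2, min 34) -> median=32
Step 6: insert 4 -> lo=[4, 14, 25] (size 3, max 25) hi=[32, 34, 43] (size 3, min 32) -> median=28.5
Step 7: insert 36 -> lo=[4, 14, 25, 32] (size 4, max 32) hi=[34, 36, 43] (size 3, min 34) -> median=32
Step 8: insert 30 -> lo=[4, 14, 25, 30] (size 4, max 30) hi=[32, 34, 36, 43] (size 4, min 32) -> median=31
Step 9: insert 39 -> lo=[4, 14, 25, 30, 32] (size 5, max 32) hi=[34, 36, 39, 43] (size 4, min 34) -> median=32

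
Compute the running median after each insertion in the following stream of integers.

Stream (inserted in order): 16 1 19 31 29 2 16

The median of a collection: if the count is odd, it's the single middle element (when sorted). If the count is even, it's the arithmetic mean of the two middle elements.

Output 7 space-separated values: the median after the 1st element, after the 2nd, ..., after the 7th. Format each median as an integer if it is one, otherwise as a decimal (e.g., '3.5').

Answer: 16 8.5 16 17.5 19 17.5 16

Derivation:
Step 1: insert 16 -> lo=[16] (size 1, max 16) hi=[] (size 0) -> median=16
Step 2: insert 1 -> lo=[1] (size 1, max 1) hi=[16] (size 1, min 16) -> median=8.5
Step 3: insert 19 -> lo=[1, 16] (size 2, max 16) hi=[19] (size 1, min 19) -> median=16
Step 4: insert 31 -> lo=[1, 16] (size 2, max 16) hi=[19, 31] (size 2, min 19) -> median=17.5
Step 5: insert 29 -> lo=[1, 16, 19] (size 3, max 19) hi=[29, 31] (size 2, min 29) -> median=19
Step 6: insert 2 -> lo=[1, 2, 16] (size 3, max 16) hi=[19, 29, 31] (size 3, min 19) -> median=17.5
Step 7: insert 16 -> lo=[1, 2, 16, 16] (size 4, max 16) hi=[19, 29, 31] (size 3, min 19) -> median=16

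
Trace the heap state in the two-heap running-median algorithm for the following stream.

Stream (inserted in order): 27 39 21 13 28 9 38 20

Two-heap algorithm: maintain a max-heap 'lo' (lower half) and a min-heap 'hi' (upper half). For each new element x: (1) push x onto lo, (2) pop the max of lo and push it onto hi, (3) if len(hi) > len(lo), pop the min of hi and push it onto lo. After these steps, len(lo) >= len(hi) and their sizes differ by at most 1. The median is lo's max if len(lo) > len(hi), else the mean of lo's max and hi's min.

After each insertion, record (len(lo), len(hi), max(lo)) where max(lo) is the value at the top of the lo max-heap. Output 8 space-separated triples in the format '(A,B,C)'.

Step 1: insert 27 -> lo=[27] hi=[] -> (len(lo)=1, len(hi)=0, max(lo)=27)
Step 2: insert 39 -> lo=[27] hi=[39] -> (len(lo)=1, len(hi)=1, max(lo)=27)
Step 3: insert 21 -> lo=[21, 27] hi=[39] -> (len(lo)=2, len(hi)=1, max(lo)=27)
Step 4: insert 13 -> lo=[13, 21] hi=[27, 39] -> (len(lo)=2, len(hi)=2, max(lo)=21)
Step 5: insert 28 -> lo=[13, 21, 27] hi=[28, 39] -> (len(lo)=3, len(hi)=2, max(lo)=27)
Step 6: insert 9 -> lo=[9, 13, 21] hi=[27, 28, 39] -> (len(lo)=3, len(hi)=3, max(lo)=21)
Step 7: insert 38 -> lo=[9, 13, 21, 27] hi=[28, 38, 39] -> (len(lo)=4, len(hi)=3, max(lo)=27)
Step 8: insert 20 -> lo=[9, 13, 20, 21] hi=[27, 28, 38, 39] -> (len(lo)=4, len(hi)=4, max(lo)=21)

Answer: (1,0,27) (1,1,27) (2,1,27) (2,2,21) (3,2,27) (3,3,21) (4,3,27) (4,4,21)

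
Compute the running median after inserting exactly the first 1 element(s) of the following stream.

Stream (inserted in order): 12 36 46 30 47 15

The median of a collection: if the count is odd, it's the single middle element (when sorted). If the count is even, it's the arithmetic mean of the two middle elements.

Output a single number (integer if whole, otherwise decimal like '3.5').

Step 1: insert 12 -> lo=[12] (size 1, max 12) hi=[] (size 0) -> median=12

Answer: 12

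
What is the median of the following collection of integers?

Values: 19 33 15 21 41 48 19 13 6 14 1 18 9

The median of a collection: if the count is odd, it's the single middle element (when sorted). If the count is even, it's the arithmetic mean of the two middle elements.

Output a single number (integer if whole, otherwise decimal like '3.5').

Step 1: insert 19 -> lo=[19] (size 1, max 19) hi=[] (size 0) -> median=19
Step 2: insert 33 -> lo=[19] (size 1, max 19) hi=[33] (size 1, min 33) -> median=26
Step 3: insert 15 -> lo=[15, 19] (size 2, max 19) hi=[33] (size 1, min 33) -> median=19
Step 4: insert 21 -> lo=[15, 19] (size 2, max 19) hi=[21, 33] (size 2, min 21) -> median=20
Step 5: insert 41 -> lo=[15, 19, 21] (size 3, max 21) hi=[33, 41] (size 2, min 33) -> median=21
Step 6: insert 48 -> lo=[15, 19, 21] (size 3, max 21) hi=[33, 41, 48] (size 3, min 33) -> median=27
Step 7: insert 19 -> lo=[15, 19, 19, 21] (size 4, max 21) hi=[33, 41, 48] (size 3, min 33) -> median=21
Step 8: insert 13 -> lo=[13, 15, 19, 19] (size 4, max 19) hi=[21, 33, 41, 48] (size 4, min 21) -> median=20
Step 9: insert 6 -> lo=[6, 13, 15, 19, 19] (size 5, max 19) hi=[21, 33, 41, 48] (size 4, min 21) -> median=19
Step 10: insert 14 -> lo=[6, 13, 14, 15, 19] (size 5, max 19) hi=[19, 21, 33, 41, 48] (size 5, min 19) -> median=19
Step 11: insert 1 -> lo=[1, 6, 13, 14, 15, 19] (size 6, max 19) hi=[19, 21, 33, 41, 48] (size 5, min 19) -> median=19
Step 12: insert 18 -> lo=[1, 6, 13, 14, 15, 18] (size 6, max 18) hi=[19, 19, 21, 33, 41, 48] (size 6, min 19) -> median=18.5
Step 13: insert 9 -> lo=[1, 6, 9, 13, 14, 15, 18] (size 7, max 18) hi=[19, 19, 21, 33, 41, 48] (size 6, min 19) -> median=18

Answer: 18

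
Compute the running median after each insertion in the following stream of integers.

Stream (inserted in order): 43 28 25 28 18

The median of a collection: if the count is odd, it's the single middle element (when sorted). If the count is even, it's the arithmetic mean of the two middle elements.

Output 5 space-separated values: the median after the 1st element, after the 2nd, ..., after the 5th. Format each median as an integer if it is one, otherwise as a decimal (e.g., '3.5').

Answer: 43 35.5 28 28 28

Derivation:
Step 1: insert 43 -> lo=[43] (size 1, max 43) hi=[] (size 0) -> median=43
Step 2: insert 28 -> lo=[28] (size 1, max 28) hi=[43] (size 1, min 43) -> median=35.5
Step 3: insert 25 -> lo=[25, 28] (size 2, max 28) hi=[43] (size 1, min 43) -> median=28
Step 4: insert 28 -> lo=[25, 28] (size 2, max 28) hi=[28, 43] (size 2, min 28) -> median=28
Step 5: insert 18 -> lo=[18, 25, 28] (size 3, max 28) hi=[28, 43] (size 2, min 28) -> median=28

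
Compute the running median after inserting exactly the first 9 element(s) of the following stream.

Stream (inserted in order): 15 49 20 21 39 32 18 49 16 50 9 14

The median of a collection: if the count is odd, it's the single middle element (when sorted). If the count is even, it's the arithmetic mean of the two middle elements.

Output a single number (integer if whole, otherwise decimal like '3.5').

Step 1: insert 15 -> lo=[15] (size 1, max 15) hi=[] (size 0) -> median=15
Step 2: insert 49 -> lo=[15] (size 1, max 15) hi=[49] (size 1, min 49) -> median=32
Step 3: insert 20 -> lo=[15, 20] (size 2, max 20) hi=[49] (size 1, min 49) -> median=20
Step 4: insert 21 -> lo=[15, 20] (size 2, max 20) hi=[21, 49] (size 2, min 21) -> median=20.5
Step 5: insert 39 -> lo=[15, 20, 21] (size 3, max 21) hi=[39, 49] (size 2, min 39) -> median=21
Step 6: insert 32 -> lo=[15, 20, 21] (size 3, max 21) hi=[32, 39, 49] (size 3, min 32) -> median=26.5
Step 7: insert 18 -> lo=[15, 18, 20, 21] (size 4, max 21) hi=[32, 39, 49] (size 3, min 32) -> median=21
Step 8: insert 49 -> lo=[15, 18, 20, 21] (size 4, max 21) hi=[32, 39, 49, 49] (size 4, min 32) -> median=26.5
Step 9: insert 16 -> lo=[15, 16, 18, 20, 21] (size 5, max 21) hi=[32, 39, 49, 49] (size 4, min 32) -> median=21

Answer: 21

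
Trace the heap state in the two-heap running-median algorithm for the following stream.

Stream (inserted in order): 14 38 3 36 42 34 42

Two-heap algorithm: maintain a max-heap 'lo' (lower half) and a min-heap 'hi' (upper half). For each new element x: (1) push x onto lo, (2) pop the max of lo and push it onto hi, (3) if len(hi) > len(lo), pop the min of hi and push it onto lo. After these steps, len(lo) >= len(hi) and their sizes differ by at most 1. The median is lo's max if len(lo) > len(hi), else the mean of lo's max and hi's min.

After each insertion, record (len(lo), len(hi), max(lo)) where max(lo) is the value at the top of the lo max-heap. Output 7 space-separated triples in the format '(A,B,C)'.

Step 1: insert 14 -> lo=[14] hi=[] -> (len(lo)=1, len(hi)=0, max(lo)=14)
Step 2: insert 38 -> lo=[14] hi=[38] -> (len(lo)=1, len(hi)=1, max(lo)=14)
Step 3: insert 3 -> lo=[3, 14] hi=[38] -> (len(lo)=2, len(hi)=1, max(lo)=14)
Step 4: insert 36 -> lo=[3, 14] hi=[36, 38] -> (len(lo)=2, len(hi)=2, max(lo)=14)
Step 5: insert 42 -> lo=[3, 14, 36] hi=[38, 42] -> (len(lo)=3, len(hi)=2, max(lo)=36)
Step 6: insert 34 -> lo=[3, 14, 34] hi=[36, 38, 42] -> (len(lo)=3, len(hi)=3, max(lo)=34)
Step 7: insert 42 -> lo=[3, 14, 34, 36] hi=[38, 42, 42] -> (len(lo)=4, len(hi)=3, max(lo)=36)

Answer: (1,0,14) (1,1,14) (2,1,14) (2,2,14) (3,2,36) (3,3,34) (4,3,36)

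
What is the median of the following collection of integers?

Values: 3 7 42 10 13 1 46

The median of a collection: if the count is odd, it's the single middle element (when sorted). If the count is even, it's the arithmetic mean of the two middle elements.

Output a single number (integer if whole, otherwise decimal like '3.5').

Step 1: insert 3 -> lo=[3] (size 1, max 3) hi=[] (size 0) -> median=3
Step 2: insert 7 -> lo=[3] (size 1, max 3) hi=[7] (size 1, min 7) -> median=5
Step 3: insert 42 -> lo=[3, 7] (size 2, max 7) hi=[42] (size 1, min 42) -> median=7
Step 4: insert 10 -> lo=[3, 7] (size 2, max 7) hi=[10, 42] (size 2, min 10) -> median=8.5
Step 5: insert 13 -> lo=[3, 7, 10] (size 3, max 10) hi=[13, 42] (size 2, min 13) -> median=10
Step 6: insert 1 -> lo=[1, 3, 7] (size 3, max 7) hi=[10, 13, 42] (size 3, min 10) -> median=8.5
Step 7: insert 46 -> lo=[1, 3, 7, 10] (size 4, max 10) hi=[13, 42, 46] (size 3, min 13) -> median=10

Answer: 10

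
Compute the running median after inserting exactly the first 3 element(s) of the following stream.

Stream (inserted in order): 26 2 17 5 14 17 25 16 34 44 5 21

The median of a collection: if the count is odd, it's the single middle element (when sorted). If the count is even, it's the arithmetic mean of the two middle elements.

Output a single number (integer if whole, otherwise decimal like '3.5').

Answer: 17

Derivation:
Step 1: insert 26 -> lo=[26] (size 1, max 26) hi=[] (size 0) -> median=26
Step 2: insert 2 -> lo=[2] (size 1, max 2) hi=[26] (size 1, min 26) -> median=14
Step 3: insert 17 -> lo=[2, 17] (size 2, max 17) hi=[26] (size 1, min 26) -> median=17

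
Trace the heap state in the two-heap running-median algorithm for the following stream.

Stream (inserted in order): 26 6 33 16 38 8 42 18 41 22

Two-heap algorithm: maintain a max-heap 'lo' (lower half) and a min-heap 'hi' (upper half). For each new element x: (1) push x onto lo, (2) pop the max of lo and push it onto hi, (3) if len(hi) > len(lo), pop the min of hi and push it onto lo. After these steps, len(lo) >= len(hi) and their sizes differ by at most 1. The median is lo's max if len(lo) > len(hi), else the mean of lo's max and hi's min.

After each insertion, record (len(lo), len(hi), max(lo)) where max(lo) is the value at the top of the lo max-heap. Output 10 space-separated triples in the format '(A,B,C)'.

Step 1: insert 26 -> lo=[26] hi=[] -> (len(lo)=1, len(hi)=0, max(lo)=26)
Step 2: insert 6 -> lo=[6] hi=[26] -> (len(lo)=1, len(hi)=1, max(lo)=6)
Step 3: insert 33 -> lo=[6, 26] hi=[33] -> (len(lo)=2, len(hi)=1, max(lo)=26)
Step 4: insert 16 -> lo=[6, 16] hi=[26, 33] -> (len(lo)=2, len(hi)=2, max(lo)=16)
Step 5: insert 38 -> lo=[6, 16, 26] hi=[33, 38] -> (len(lo)=3, len(hi)=2, max(lo)=26)
Step 6: insert 8 -> lo=[6, 8, 16] hi=[26, 33, 38] -> (len(lo)=3, len(hi)=3, max(lo)=16)
Step 7: insert 42 -> lo=[6, 8, 16, 26] hi=[33, 38, 42] -> (len(lo)=4, len(hi)=3, max(lo)=26)
Step 8: insert 18 -> lo=[6, 8, 16, 18] hi=[26, 33, 38, 42] -> (len(lo)=4, len(hi)=4, max(lo)=18)
Step 9: insert 41 -> lo=[6, 8, 16, 18, 26] hi=[33, 38, 41, 42] -> (len(lo)=5, len(hi)=4, max(lo)=26)
Step 10: insert 22 -> lo=[6, 8, 16, 18, 22] hi=[26, 33, 38, 41, 42] -> (len(lo)=5, len(hi)=5, max(lo)=22)

Answer: (1,0,26) (1,1,6) (2,1,26) (2,2,16) (3,2,26) (3,3,16) (4,3,26) (4,4,18) (5,4,26) (5,5,22)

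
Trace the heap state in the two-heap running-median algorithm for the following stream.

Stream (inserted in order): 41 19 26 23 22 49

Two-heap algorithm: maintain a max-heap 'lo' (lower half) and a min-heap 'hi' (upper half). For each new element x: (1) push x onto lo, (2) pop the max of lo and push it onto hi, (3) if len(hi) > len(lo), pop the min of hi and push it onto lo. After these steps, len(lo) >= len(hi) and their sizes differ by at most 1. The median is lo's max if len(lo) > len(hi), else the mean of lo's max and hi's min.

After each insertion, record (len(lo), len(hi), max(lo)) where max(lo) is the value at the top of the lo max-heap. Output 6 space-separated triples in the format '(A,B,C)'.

Step 1: insert 41 -> lo=[41] hi=[] -> (len(lo)=1, len(hi)=0, max(lo)=41)
Step 2: insert 19 -> lo=[19] hi=[41] -> (len(lo)=1, len(hi)=1, max(lo)=19)
Step 3: insert 26 -> lo=[19, 26] hi=[41] -> (len(lo)=2, len(hi)=1, max(lo)=26)
Step 4: insert 23 -> lo=[19, 23] hi=[26, 41] -> (len(lo)=2, len(hi)=2, max(lo)=23)
Step 5: insert 22 -> lo=[19, 22, 23] hi=[26, 41] -> (len(lo)=3, len(hi)=2, max(lo)=23)
Step 6: insert 49 -> lo=[19, 22, 23] hi=[26, 41, 49] -> (len(lo)=3, len(hi)=3, max(lo)=23)

Answer: (1,0,41) (1,1,19) (2,1,26) (2,2,23) (3,2,23) (3,3,23)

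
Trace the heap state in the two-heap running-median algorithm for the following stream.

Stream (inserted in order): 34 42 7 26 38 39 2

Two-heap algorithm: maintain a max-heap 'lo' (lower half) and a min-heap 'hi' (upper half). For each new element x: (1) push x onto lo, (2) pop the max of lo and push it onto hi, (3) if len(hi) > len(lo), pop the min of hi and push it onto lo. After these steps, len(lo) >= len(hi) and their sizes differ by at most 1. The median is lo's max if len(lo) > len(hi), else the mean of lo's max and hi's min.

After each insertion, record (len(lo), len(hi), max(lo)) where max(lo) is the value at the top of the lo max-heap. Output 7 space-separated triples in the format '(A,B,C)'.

Step 1: insert 34 -> lo=[34] hi=[] -> (len(lo)=1, len(hi)=0, max(lo)=34)
Step 2: insert 42 -> lo=[34] hi=[42] -> (len(lo)=1, len(hi)=1, max(lo)=34)
Step 3: insert 7 -> lo=[7, 34] hi=[42] -> (len(lo)=2, len(hi)=1, max(lo)=34)
Step 4: insert 26 -> lo=[7, 26] hi=[34, 42] -> (len(lo)=2, len(hi)=2, max(lo)=26)
Step 5: insert 38 -> lo=[7, 26, 34] hi=[38, 42] -> (len(lo)=3, len(hi)=2, max(lo)=34)
Step 6: insert 39 -> lo=[7, 26, 34] hi=[38, 39, 42] -> (len(lo)=3, len(hi)=3, max(lo)=34)
Step 7: insert 2 -> lo=[2, 7, 26, 34] hi=[38, 39, 42] -> (len(lo)=4, len(hi)=3, max(lo)=34)

Answer: (1,0,34) (1,1,34) (2,1,34) (2,2,26) (3,2,34) (3,3,34) (4,3,34)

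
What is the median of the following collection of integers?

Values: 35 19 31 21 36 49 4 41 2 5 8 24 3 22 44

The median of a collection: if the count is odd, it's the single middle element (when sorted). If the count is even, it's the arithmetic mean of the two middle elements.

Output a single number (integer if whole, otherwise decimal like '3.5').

Answer: 22

Derivation:
Step 1: insert 35 -> lo=[35] (size 1, max 35) hi=[] (size 0) -> median=35
Step 2: insert 19 -> lo=[19] (size 1, max 19) hi=[35] (size 1, min 35) -> median=27
Step 3: insert 31 -> lo=[19, 31] (size 2, max 31) hi=[35] (size 1, min 35) -> median=31
Step 4: insert 21 -> lo=[19, 21] (size 2, max 21) hi=[31, 35] (size 2, min 31) -> median=26
Step 5: insert 36 -> lo=[19, 21, 31] (size 3, max 31) hi=[35, 36] (size 2, min 35) -> median=31
Step 6: insert 49 -> lo=[19, 21, 31] (size 3, max 31) hi=[35, 36, 49] (size 3, min 35) -> median=33
Step 7: insert 4 -> lo=[4, 19, 21, 31] (size 4, max 31) hi=[35, 36, 49] (size 3, min 35) -> median=31
Step 8: insert 41 -> lo=[4, 19, 21, 31] (size 4, max 31) hi=[35, 36, 41, 49] (size 4, min 35) -> median=33
Step 9: insert 2 -> lo=[2, 4, 19, 21, 31] (size 5, max 31) hi=[35, 36, 41, 49] (size 4, min 35) -> median=31
Step 10: insert 5 -> lo=[2, 4, 5, 19, 21] (size 5, max 21) hi=[31, 35, 36, 41, 49] (size 5, min 31) -> median=26
Step 11: insert 8 -> lo=[2, 4, 5, 8, 19, 21] (size 6, max 21) hi=[31, 35, 36, 41, 49] (size 5, min 31) -> median=21
Step 12: insert 24 -> lo=[2, 4, 5, 8, 19, 21] (size 6, max 21) hi=[24, 31, 35, 36, 41, 49] (size 6, min 24) -> median=22.5
Step 13: insert 3 -> lo=[2, 3, 4, 5, 8, 19, 21] (size 7, max 21) hi=[24, 31, 35, 36, 41, 49] (size 6, min 24) -> median=21
Step 14: insert 22 -> lo=[2, 3, 4, 5, 8, 19, 21] (size 7, max 21) hi=[22, 24, 31, 35, 36, 41, 49] (size 7, min 22) -> median=21.5
Step 15: insert 44 -> lo=[2, 3, 4, 5, 8, 19, 21, 22] (size 8, max 22) hi=[24, 31, 35, 36, 41, 44, 49] (size 7, min 24) -> median=22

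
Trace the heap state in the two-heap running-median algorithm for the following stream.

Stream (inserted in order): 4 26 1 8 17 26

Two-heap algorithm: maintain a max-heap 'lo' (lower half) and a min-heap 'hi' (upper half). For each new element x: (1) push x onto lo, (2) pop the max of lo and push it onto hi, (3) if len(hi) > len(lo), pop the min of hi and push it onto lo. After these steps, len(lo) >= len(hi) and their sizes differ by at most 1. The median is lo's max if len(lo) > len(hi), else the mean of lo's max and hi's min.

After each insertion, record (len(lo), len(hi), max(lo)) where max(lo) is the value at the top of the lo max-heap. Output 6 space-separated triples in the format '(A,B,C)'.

Answer: (1,0,4) (1,1,4) (2,1,4) (2,2,4) (3,2,8) (3,3,8)

Derivation:
Step 1: insert 4 -> lo=[4] hi=[] -> (len(lo)=1, len(hi)=0, max(lo)=4)
Step 2: insert 26 -> lo=[4] hi=[26] -> (len(lo)=1, len(hi)=1, max(lo)=4)
Step 3: insert 1 -> lo=[1, 4] hi=[26] -> (len(lo)=2, len(hi)=1, max(lo)=4)
Step 4: insert 8 -> lo=[1, 4] hi=[8, 26] -> (len(lo)=2, len(hi)=2, max(lo)=4)
Step 5: insert 17 -> lo=[1, 4, 8] hi=[17, 26] -> (len(lo)=3, len(hi)=2, max(lo)=8)
Step 6: insert 26 -> lo=[1, 4, 8] hi=[17, 26, 26] -> (len(lo)=3, len(hi)=3, max(lo)=8)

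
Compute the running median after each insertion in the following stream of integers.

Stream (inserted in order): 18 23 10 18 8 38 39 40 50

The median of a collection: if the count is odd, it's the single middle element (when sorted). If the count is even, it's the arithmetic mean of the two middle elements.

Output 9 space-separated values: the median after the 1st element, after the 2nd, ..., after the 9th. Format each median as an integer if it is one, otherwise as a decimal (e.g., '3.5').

Answer: 18 20.5 18 18 18 18 18 20.5 23

Derivation:
Step 1: insert 18 -> lo=[18] (size 1, max 18) hi=[] (size 0) -> median=18
Step 2: insert 23 -> lo=[18] (size 1, max 18) hi=[23] (size 1, min 23) -> median=20.5
Step 3: insert 10 -> lo=[10, 18] (size 2, max 18) hi=[23] (size 1, min 23) -> median=18
Step 4: insert 18 -> lo=[10, 18] (size 2, max 18) hi=[18, 23] (size 2, min 18) -> median=18
Step 5: insert 8 -> lo=[8, 10, 18] (size 3, max 18) hi=[18, 23] (size 2, min 18) -> median=18
Step 6: insert 38 -> lo=[8, 10, 18] (size 3, max 18) hi=[18, 23, 38] (size 3, min 18) -> median=18
Step 7: insert 39 -> lo=[8, 10, 18, 18] (size 4, max 18) hi=[23, 38, 39] (size 3, min 23) -> median=18
Step 8: insert 40 -> lo=[8, 10, 18, 18] (size 4, max 18) hi=[23, 38, 39, 40] (size 4, min 23) -> median=20.5
Step 9: insert 50 -> lo=[8, 10, 18, 18, 23] (size 5, max 23) hi=[38, 39, 40, 50] (size 4, min 38) -> median=23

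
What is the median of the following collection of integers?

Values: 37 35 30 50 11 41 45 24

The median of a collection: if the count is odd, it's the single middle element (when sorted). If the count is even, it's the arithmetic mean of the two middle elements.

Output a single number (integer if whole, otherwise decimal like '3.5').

Step 1: insert 37 -> lo=[37] (size 1, max 37) hi=[] (size 0) -> median=37
Step 2: insert 35 -> lo=[35] (size 1, max 35) hi=[37] (size 1, min 37) -> median=36
Step 3: insert 30 -> lo=[30, 35] (size 2, max 35) hi=[37] (size 1, min 37) -> median=35
Step 4: insert 50 -> lo=[30, 35] (size 2, max 35) hi=[37, 50] (size 2, min 37) -> median=36
Step 5: insert 11 -> lo=[11, 30, 35] (size 3, max 35) hi=[37, 50] (size 2, min 37) -> median=35
Step 6: insert 41 -> lo=[11, 30, 35] (size 3, max 35) hi=[37, 41, 50] (size 3, min 37) -> median=36
Step 7: insert 45 -> lo=[11, 30, 35, 37] (size 4, max 37) hi=[41, 45, 50] (size 3, min 41) -> median=37
Step 8: insert 24 -> lo=[11, 24, 30, 35] (size 4, max 35) hi=[37, 41, 45, 50] (size 4, min 37) -> median=36

Answer: 36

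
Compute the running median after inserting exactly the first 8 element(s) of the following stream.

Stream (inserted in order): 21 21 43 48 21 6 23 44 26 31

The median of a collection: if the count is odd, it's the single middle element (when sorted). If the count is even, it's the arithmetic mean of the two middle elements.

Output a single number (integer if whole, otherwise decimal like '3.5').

Step 1: insert 21 -> lo=[21] (size 1, max 21) hi=[] (size 0) -> median=21
Step 2: insert 21 -> lo=[21] (size 1, max 21) hi=[21] (size 1, min 21) -> median=21
Step 3: insert 43 -> lo=[21, 21] (size 2, max 21) hi=[43] (size 1, min 43) -> median=21
Step 4: insert 48 -> lo=[21, 21] (size 2, max 21) hi=[43, 48] (size 2, min 43) -> median=32
Step 5: insert 21 -> lo=[21, 21, 21] (size 3, max 21) hi=[43, 48] (size 2, min 43) -> median=21
Step 6: insert 6 -> lo=[6, 21, 21] (size 3, max 21) hi=[21, 43, 48] (size 3, min 21) -> median=21
Step 7: insert 23 -> lo=[6, 21, 21, 21] (size 4, max 21) hi=[23, 43, 48] (size 3, min 23) -> median=21
Step 8: insert 44 -> lo=[6, 21, 21, 21] (size 4, max 21) hi=[23, 43, 44, 48] (size 4, min 23) -> median=22

Answer: 22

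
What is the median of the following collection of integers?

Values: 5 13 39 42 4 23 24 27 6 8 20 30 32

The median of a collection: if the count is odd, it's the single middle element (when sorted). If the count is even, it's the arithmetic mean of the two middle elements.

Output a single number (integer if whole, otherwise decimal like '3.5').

Answer: 23

Derivation:
Step 1: insert 5 -> lo=[5] (size 1, max 5) hi=[] (size 0) -> median=5
Step 2: insert 13 -> lo=[5] (size 1, max 5) hi=[13] (size 1, min 13) -> median=9
Step 3: insert 39 -> lo=[5, 13] (size 2, max 13) hi=[39] (size 1, min 39) -> median=13
Step 4: insert 42 -> lo=[5, 13] (size 2, max 13) hi=[39, 42] (size 2, min 39) -> median=26
Step 5: insert 4 -> lo=[4, 5, 13] (size 3, max 13) hi=[39, 42] (size 2, min 39) -> median=13
Step 6: insert 23 -> lo=[4, 5, 13] (size 3, max 13) hi=[23, 39, 42] (size 3, min 23) -> median=18
Step 7: insert 24 -> lo=[4, 5, 13, 23] (size 4, max 23) hi=[24, 39, 42] (size 3, min 24) -> median=23
Step 8: insert 27 -> lo=[4, 5, 13, 23] (size 4, max 23) hi=[24, 27, 39, 42] (size 4, min 24) -> median=23.5
Step 9: insert 6 -> lo=[4, 5, 6, 13, 23] (size 5, max 23) hi=[24, 27, 39, 42] (size 4, min 24) -> median=23
Step 10: insert 8 -> lo=[4, 5, 6, 8, 13] (size 5, max 13) hi=[23, 24, 27, 39, 42] (size 5, min 23) -> median=18
Step 11: insert 20 -> lo=[4, 5, 6, 8, 13, 20] (size 6, max 20) hi=[23, 24, 27, 39, 42] (size 5, min 23) -> median=20
Step 12: insert 30 -> lo=[4, 5, 6, 8, 13, 20] (size 6, max 20) hi=[23, 24, 27, 30, 39, 42] (size 6, min 23) -> median=21.5
Step 13: insert 32 -> lo=[4, 5, 6, 8, 13, 20, 23] (size 7, max 23) hi=[24, 27, 30, 32, 39, 42] (size 6, min 24) -> median=23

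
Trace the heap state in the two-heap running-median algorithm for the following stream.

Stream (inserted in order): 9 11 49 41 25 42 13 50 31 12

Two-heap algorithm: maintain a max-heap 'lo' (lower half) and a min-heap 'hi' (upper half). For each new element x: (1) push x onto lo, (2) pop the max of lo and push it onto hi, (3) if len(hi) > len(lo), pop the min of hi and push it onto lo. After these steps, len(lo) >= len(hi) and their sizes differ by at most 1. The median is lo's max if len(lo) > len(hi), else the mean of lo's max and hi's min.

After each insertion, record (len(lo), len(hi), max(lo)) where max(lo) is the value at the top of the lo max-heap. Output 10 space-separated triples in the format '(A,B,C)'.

Step 1: insert 9 -> lo=[9] hi=[] -> (len(lo)=1, len(hi)=0, max(lo)=9)
Step 2: insert 11 -> lo=[9] hi=[11] -> (len(lo)=1, len(hi)=1, max(lo)=9)
Step 3: insert 49 -> lo=[9, 11] hi=[49] -> (len(lo)=2, len(hi)=1, max(lo)=11)
Step 4: insert 41 -> lo=[9, 11] hi=[41, 49] -> (len(lo)=2, len(hi)=2, max(lo)=11)
Step 5: insert 25 -> lo=[9, 11, 25] hi=[41, 49] -> (len(lo)=3, len(hi)=2, max(lo)=25)
Step 6: insert 42 -> lo=[9, 11, 25] hi=[41, 42, 49] -> (len(lo)=3, len(hi)=3, max(lo)=25)
Step 7: insert 13 -> lo=[9, 11, 13, 25] hi=[41, 42, 49] -> (len(lo)=4, len(hi)=3, max(lo)=25)
Step 8: insert 50 -> lo=[9, 11, 13, 25] hi=[41, 42, 49, 50] -> (len(lo)=4, len(hi)=4, max(lo)=25)
Step 9: insert 31 -> lo=[9, 11, 13, 25, 31] hi=[41, 42, 49, 50] -> (len(lo)=5, len(hi)=4, max(lo)=31)
Step 10: insert 12 -> lo=[9, 11, 12, 13, 25] hi=[31, 41, 42, 49, 50] -> (len(lo)=5, len(hi)=5, max(lo)=25)

Answer: (1,0,9) (1,1,9) (2,1,11) (2,2,11) (3,2,25) (3,3,25) (4,3,25) (4,4,25) (5,4,31) (5,5,25)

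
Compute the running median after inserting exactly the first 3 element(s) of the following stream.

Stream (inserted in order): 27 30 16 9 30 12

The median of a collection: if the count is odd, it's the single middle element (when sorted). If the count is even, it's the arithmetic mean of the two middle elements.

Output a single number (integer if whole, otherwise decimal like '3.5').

Answer: 27

Derivation:
Step 1: insert 27 -> lo=[27] (size 1, max 27) hi=[] (size 0) -> median=27
Step 2: insert 30 -> lo=[27] (size 1, max 27) hi=[30] (size 1, min 30) -> median=28.5
Step 3: insert 16 -> lo=[16, 27] (size 2, max 27) hi=[30] (size 1, min 30) -> median=27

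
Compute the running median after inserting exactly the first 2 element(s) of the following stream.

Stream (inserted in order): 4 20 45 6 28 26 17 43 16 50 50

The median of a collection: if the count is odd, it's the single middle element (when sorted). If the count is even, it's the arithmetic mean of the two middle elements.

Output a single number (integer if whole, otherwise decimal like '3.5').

Step 1: insert 4 -> lo=[4] (size 1, max 4) hi=[] (size 0) -> median=4
Step 2: insert 20 -> lo=[4] (size 1, max 4) hi=[20] (size 1, min 20) -> median=12

Answer: 12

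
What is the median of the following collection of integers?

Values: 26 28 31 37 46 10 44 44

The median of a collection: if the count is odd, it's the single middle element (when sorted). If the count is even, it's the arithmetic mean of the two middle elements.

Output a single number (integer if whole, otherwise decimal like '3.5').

Answer: 34

Derivation:
Step 1: insert 26 -> lo=[26] (size 1, max 26) hi=[] (size 0) -> median=26
Step 2: insert 28 -> lo=[26] (size 1, max 26) hi=[28] (size 1, min 28) -> median=27
Step 3: insert 31 -> lo=[26, 28] (size 2, max 28) hi=[31] (size 1, min 31) -> median=28
Step 4: insert 37 -> lo=[26, 28] (size 2, max 28) hi=[31, 37] (size 2, min 31) -> median=29.5
Step 5: insert 46 -> lo=[26, 28, 31] (size 3, max 31) hi=[37, 46] (size 2, min 37) -> median=31
Step 6: insert 10 -> lo=[10, 26, 28] (size 3, max 28) hi=[31, 37, 46] (size 3, min 31) -> median=29.5
Step 7: insert 44 -> lo=[10, 26, 28, 31] (size 4, max 31) hi=[37, 44, 46] (size 3, min 37) -> median=31
Step 8: insert 44 -> lo=[10, 26, 28, 31] (size 4, max 31) hi=[37, 44, 44, 46] (size 4, min 37) -> median=34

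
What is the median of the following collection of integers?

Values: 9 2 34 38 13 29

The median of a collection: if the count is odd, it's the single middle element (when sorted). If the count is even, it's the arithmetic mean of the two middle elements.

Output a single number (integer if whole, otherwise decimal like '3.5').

Step 1: insert 9 -> lo=[9] (size 1, max 9) hi=[] (size 0) -> median=9
Step 2: insert 2 -> lo=[2] (size 1, max 2) hi=[9] (size 1, min 9) -> median=5.5
Step 3: insert 34 -> lo=[2, 9] (size 2, max 9) hi=[34] (size 1, min 34) -> median=9
Step 4: insert 38 -> lo=[2, 9] (size 2, max 9) hi=[34, 38] (size 2, min 34) -> median=21.5
Step 5: insert 13 -> lo=[2, 9, 13] (size 3, max 13) hi=[34, 38] (size 2, min 34) -> median=13
Step 6: insert 29 -> lo=[2, 9, 13] (size 3, max 13) hi=[29, 34, 38] (size 3, min 29) -> median=21

Answer: 21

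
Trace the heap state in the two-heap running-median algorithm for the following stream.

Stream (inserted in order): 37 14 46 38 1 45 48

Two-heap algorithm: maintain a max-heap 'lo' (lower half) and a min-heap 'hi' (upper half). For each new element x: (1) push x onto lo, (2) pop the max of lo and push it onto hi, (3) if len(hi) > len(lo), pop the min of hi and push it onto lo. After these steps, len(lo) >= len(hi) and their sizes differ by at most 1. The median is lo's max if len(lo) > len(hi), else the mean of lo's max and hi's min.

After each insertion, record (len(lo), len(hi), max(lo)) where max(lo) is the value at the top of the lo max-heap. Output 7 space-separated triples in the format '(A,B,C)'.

Answer: (1,0,37) (1,1,14) (2,1,37) (2,2,37) (3,2,37) (3,3,37) (4,3,38)

Derivation:
Step 1: insert 37 -> lo=[37] hi=[] -> (len(lo)=1, len(hi)=0, max(lo)=37)
Step 2: insert 14 -> lo=[14] hi=[37] -> (len(lo)=1, len(hi)=1, max(lo)=14)
Step 3: insert 46 -> lo=[14, 37] hi=[46] -> (len(lo)=2, len(hi)=1, max(lo)=37)
Step 4: insert 38 -> lo=[14, 37] hi=[38, 46] -> (len(lo)=2, len(hi)=2, max(lo)=37)
Step 5: insert 1 -> lo=[1, 14, 37] hi=[38, 46] -> (len(lo)=3, len(hi)=2, max(lo)=37)
Step 6: insert 45 -> lo=[1, 14, 37] hi=[38, 45, 46] -> (len(lo)=3, len(hi)=3, max(lo)=37)
Step 7: insert 48 -> lo=[1, 14, 37, 38] hi=[45, 46, 48] -> (len(lo)=4, len(hi)=3, max(lo)=38)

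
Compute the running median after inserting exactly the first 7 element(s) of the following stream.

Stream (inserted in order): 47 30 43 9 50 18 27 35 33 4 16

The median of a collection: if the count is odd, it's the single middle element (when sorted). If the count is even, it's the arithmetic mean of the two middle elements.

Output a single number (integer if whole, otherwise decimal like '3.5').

Step 1: insert 47 -> lo=[47] (size 1, max 47) hi=[] (size 0) -> median=47
Step 2: insert 30 -> lo=[30] (size 1, max 30) hi=[47] (size 1, min 47) -> median=38.5
Step 3: insert 43 -> lo=[30, 43] (size 2, max 43) hi=[47] (size 1, min 47) -> median=43
Step 4: insert 9 -> lo=[9, 30] (size 2, max 30) hi=[43, 47] (size 2, min 43) -> median=36.5
Step 5: insert 50 -> lo=[9, 30, 43] (size 3, max 43) hi=[47, 50] (size 2, min 47) -> median=43
Step 6: insert 18 -> lo=[9, 18, 30] (size 3, max 30) hi=[43, 47, 50] (size 3, min 43) -> median=36.5
Step 7: insert 27 -> lo=[9, 18, 27, 30] (size 4, max 30) hi=[43, 47, 50] (size 3, min 43) -> median=30

Answer: 30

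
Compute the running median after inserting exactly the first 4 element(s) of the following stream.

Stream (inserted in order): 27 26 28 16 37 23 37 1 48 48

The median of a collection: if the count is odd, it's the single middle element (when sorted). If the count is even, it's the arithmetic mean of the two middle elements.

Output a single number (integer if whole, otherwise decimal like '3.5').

Step 1: insert 27 -> lo=[27] (size 1, max 27) hi=[] (size 0) -> median=27
Step 2: insert 26 -> lo=[26] (size 1, max 26) hi=[27] (size 1, min 27) -> median=26.5
Step 3: insert 28 -> lo=[26, 27] (size 2, max 27) hi=[28] (size 1, min 28) -> median=27
Step 4: insert 16 -> lo=[16, 26] (size 2, max 26) hi=[27, 28] (size 2, min 27) -> median=26.5

Answer: 26.5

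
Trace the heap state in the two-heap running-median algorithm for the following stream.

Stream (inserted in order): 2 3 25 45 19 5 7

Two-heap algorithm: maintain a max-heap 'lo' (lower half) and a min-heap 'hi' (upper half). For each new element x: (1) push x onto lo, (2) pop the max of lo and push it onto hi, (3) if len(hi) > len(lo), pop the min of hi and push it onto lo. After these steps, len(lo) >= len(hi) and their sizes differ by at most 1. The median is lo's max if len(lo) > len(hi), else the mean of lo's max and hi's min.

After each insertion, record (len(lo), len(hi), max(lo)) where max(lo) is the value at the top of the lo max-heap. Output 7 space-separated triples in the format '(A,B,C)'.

Answer: (1,0,2) (1,1,2) (2,1,3) (2,2,3) (3,2,19) (3,3,5) (4,3,7)

Derivation:
Step 1: insert 2 -> lo=[2] hi=[] -> (len(lo)=1, len(hi)=0, max(lo)=2)
Step 2: insert 3 -> lo=[2] hi=[3] -> (len(lo)=1, len(hi)=1, max(lo)=2)
Step 3: insert 25 -> lo=[2, 3] hi=[25] -> (len(lo)=2, len(hi)=1, max(lo)=3)
Step 4: insert 45 -> lo=[2, 3] hi=[25, 45] -> (len(lo)=2, len(hi)=2, max(lo)=3)
Step 5: insert 19 -> lo=[2, 3, 19] hi=[25, 45] -> (len(lo)=3, len(hi)=2, max(lo)=19)
Step 6: insert 5 -> lo=[2, 3, 5] hi=[19, 25, 45] -> (len(lo)=3, len(hi)=3, max(lo)=5)
Step 7: insert 7 -> lo=[2, 3, 5, 7] hi=[19, 25, 45] -> (len(lo)=4, len(hi)=3, max(lo)=7)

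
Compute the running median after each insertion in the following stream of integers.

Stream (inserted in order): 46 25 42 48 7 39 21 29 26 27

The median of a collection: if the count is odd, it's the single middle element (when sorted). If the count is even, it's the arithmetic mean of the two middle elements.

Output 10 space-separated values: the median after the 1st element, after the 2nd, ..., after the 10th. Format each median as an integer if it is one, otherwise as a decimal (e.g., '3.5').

Step 1: insert 46 -> lo=[46] (size 1, max 46) hi=[] (size 0) -> median=46
Step 2: insert 25 -> lo=[25] (size 1, max 25) hi=[46] (size 1, min 46) -> median=35.5
Step 3: insert 42 -> lo=[25, 42] (size 2, max 42) hi=[46] (size 1, min 46) -> median=42
Step 4: insert 48 -> lo=[25, 42] (size 2, max 42) hi=[46, 48] (size 2, min 46) -> median=44
Step 5: insert 7 -> lo=[7, 25, 42] (size 3, max 42) hi=[46, 48] (size 2, min 46) -> median=42
Step 6: insert 39 -> lo=[7, 25, 39] (size 3, max 39) hi=[42, 46, 48] (size 3, min 42) -> median=40.5
Step 7: insert 21 -> lo=[7, 21, 25, 39] (size 4, max 39) hi=[42, 46, 48] (size 3, min 42) -> median=39
Step 8: insert 29 -> lo=[7, 21, 25, 29] (size 4, max 29) hi=[39, 42, 46, 48] (size 4, min 39) -> median=34
Step 9: insert 26 -> lo=[7, 21, 25, 26, 29] (size 5, max 29) hi=[39, 42, 46, 48] (size 4, min 39) -> median=29
Step 10: insert 27 -> lo=[7, 21, 25, 26, 27] (size 5, max 27) hi=[29, 39, 42, 46, 48] (size 5, min 29) -> median=28

Answer: 46 35.5 42 44 42 40.5 39 34 29 28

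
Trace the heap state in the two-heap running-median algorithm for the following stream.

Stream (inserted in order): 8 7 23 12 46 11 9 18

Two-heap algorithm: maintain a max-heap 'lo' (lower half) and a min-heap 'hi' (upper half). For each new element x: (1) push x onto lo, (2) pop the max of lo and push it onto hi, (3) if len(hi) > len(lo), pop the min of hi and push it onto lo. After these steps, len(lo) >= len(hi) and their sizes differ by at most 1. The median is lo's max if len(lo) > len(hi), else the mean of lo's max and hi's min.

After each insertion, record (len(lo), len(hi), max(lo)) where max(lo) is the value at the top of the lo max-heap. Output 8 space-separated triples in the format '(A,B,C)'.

Answer: (1,0,8) (1,1,7) (2,1,8) (2,2,8) (3,2,12) (3,3,11) (4,3,11) (4,4,11)

Derivation:
Step 1: insert 8 -> lo=[8] hi=[] -> (len(lo)=1, len(hi)=0, max(lo)=8)
Step 2: insert 7 -> lo=[7] hi=[8] -> (len(lo)=1, len(hi)=1, max(lo)=7)
Step 3: insert 23 -> lo=[7, 8] hi=[23] -> (len(lo)=2, len(hi)=1, max(lo)=8)
Step 4: insert 12 -> lo=[7, 8] hi=[12, 23] -> (len(lo)=2, len(hi)=2, max(lo)=8)
Step 5: insert 46 -> lo=[7, 8, 12] hi=[23, 46] -> (len(lo)=3, len(hi)=2, max(lo)=12)
Step 6: insert 11 -> lo=[7, 8, 11] hi=[12, 23, 46] -> (len(lo)=3, len(hi)=3, max(lo)=11)
Step 7: insert 9 -> lo=[7, 8, 9, 11] hi=[12, 23, 46] -> (len(lo)=4, len(hi)=3, max(lo)=11)
Step 8: insert 18 -> lo=[7, 8, 9, 11] hi=[12, 18, 23, 46] -> (len(lo)=4, len(hi)=4, max(lo)=11)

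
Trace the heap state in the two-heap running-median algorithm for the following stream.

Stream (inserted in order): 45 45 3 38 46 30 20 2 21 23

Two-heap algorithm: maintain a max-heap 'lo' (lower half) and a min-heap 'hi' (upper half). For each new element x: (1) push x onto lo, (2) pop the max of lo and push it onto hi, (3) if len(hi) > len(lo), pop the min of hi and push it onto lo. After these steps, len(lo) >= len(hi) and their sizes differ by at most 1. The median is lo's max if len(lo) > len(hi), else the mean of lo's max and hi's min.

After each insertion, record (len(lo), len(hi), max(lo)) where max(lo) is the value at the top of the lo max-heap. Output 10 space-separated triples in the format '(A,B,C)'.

Answer: (1,0,45) (1,1,45) (2,1,45) (2,2,38) (3,2,45) (3,3,38) (4,3,38) (4,4,30) (5,4,30) (5,5,23)

Derivation:
Step 1: insert 45 -> lo=[45] hi=[] -> (len(lo)=1, len(hi)=0, max(lo)=45)
Step 2: insert 45 -> lo=[45] hi=[45] -> (len(lo)=1, len(hi)=1, max(lo)=45)
Step 3: insert 3 -> lo=[3, 45] hi=[45] -> (len(lo)=2, len(hi)=1, max(lo)=45)
Step 4: insert 38 -> lo=[3, 38] hi=[45, 45] -> (len(lo)=2, len(hi)=2, max(lo)=38)
Step 5: insert 46 -> lo=[3, 38, 45] hi=[45, 46] -> (len(lo)=3, len(hi)=2, max(lo)=45)
Step 6: insert 30 -> lo=[3, 30, 38] hi=[45, 45, 46] -> (len(lo)=3, len(hi)=3, max(lo)=38)
Step 7: insert 20 -> lo=[3, 20, 30, 38] hi=[45, 45, 46] -> (len(lo)=4, len(hi)=3, max(lo)=38)
Step 8: insert 2 -> lo=[2, 3, 20, 30] hi=[38, 45, 45, 46] -> (len(lo)=4, len(hi)=4, max(lo)=30)
Step 9: insert 21 -> lo=[2, 3, 20, 21, 30] hi=[38, 45, 45, 46] -> (len(lo)=5, len(hi)=4, max(lo)=30)
Step 10: insert 23 -> lo=[2, 3, 20, 21, 23] hi=[30, 38, 45, 45, 46] -> (len(lo)=5, len(hi)=5, max(lo)=23)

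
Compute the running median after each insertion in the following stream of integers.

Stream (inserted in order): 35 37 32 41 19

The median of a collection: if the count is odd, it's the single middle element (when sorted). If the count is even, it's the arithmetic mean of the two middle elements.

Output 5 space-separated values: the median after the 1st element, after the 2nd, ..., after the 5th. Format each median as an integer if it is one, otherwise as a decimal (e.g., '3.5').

Answer: 35 36 35 36 35

Derivation:
Step 1: insert 35 -> lo=[35] (size 1, max 35) hi=[] (size 0) -> median=35
Step 2: insert 37 -> lo=[35] (size 1, max 35) hi=[37] (size 1, min 37) -> median=36
Step 3: insert 32 -> lo=[32, 35] (size 2, max 35) hi=[37] (size 1, min 37) -> median=35
Step 4: insert 41 -> lo=[32, 35] (size 2, max 35) hi=[37, 41] (size 2, min 37) -> median=36
Step 5: insert 19 -> lo=[19, 32, 35] (size 3, max 35) hi=[37, 41] (size 2, min 37) -> median=35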